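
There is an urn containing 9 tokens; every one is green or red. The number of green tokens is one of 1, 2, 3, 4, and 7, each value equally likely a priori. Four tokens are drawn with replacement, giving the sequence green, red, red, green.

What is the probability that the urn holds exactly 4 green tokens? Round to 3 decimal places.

0.339

Compute the likelihood of the observed sequence for each case: P(data | r = 1) = (1/9)(8/9)(8/9)(1/9) = 0.0097546; P(data | r = 2) = (2/9)(7/9)(7/9)(2/9) = 0.029873; P(data | r = 3) = (3/9)(6/9)(6/9)(3/9) = 0.049383; P(data | r = 4) = (4/9)(5/9)(5/9)(4/9) = 0.060966; P(data | r = 7) = (7/9)(2/9)(2/9)(7/9) = 0.029873.
Weighting by the prior gives 1/5 · 0.0097546 = 0.0019509, 1/5 · 0.029873 = 0.0059747, 1/5 · 0.049383 = 0.0098765, 1/5 · 0.060966 = 0.012193, 1/5 · 0.029873 = 0.0059747; these sum to 0.03597.
By Bayes' rule, P(r = 4 | data) = (0.012193) / (0.03597) = 0.33898.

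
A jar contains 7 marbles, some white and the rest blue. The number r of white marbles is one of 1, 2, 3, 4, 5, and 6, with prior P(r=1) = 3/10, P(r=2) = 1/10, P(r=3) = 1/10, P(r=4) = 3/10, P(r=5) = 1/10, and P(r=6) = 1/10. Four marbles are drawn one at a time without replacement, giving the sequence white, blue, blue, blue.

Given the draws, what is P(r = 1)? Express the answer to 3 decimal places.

Compute the likelihood of the observed sequence for each case: P(data | r = 1) = (1/7)(6/6)(5/5)(4/4) = 1/7; P(data | r = 2) = (2/7)(5/6)(4/5)(3/4) = 1/7; P(data | r = 3) = (3/7)(4/6)(3/5)(2/4) = 3/35; P(data | r = 4) = (4/7)(3/6)(2/5)(1/4) = 1/35; P(data | r = 5) = (5/7)(2/6)(1/5)(0/4) = 0; P(data | r = 6) = (6/7)(1/6)(0/5) = 0.
Weighting by the prior gives 3/10 · 1/7 = 3/70, 1/10 · 1/7 = 1/70, 1/10 · 3/35 = 3/350, 3/10 · 1/35 = 3/350, 1/10 · 0 = 0, 1/10 · 0 = 0; with total 13/175.
Hence P(r = 1 | data) = (3/70) / (13/175) = 15/26.

0.577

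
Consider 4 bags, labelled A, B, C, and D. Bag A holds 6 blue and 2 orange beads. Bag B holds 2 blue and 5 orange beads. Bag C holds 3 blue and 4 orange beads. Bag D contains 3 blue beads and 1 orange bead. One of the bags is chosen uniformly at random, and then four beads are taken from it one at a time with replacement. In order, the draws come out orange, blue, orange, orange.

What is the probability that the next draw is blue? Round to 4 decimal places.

For each hypothesis, P(data | H) works out to: P(data | bag A) = (2/8)(6/8)(2/8)(2/8) = 0.011719; P(data | bag B) = (5/7)(2/7)(5/7)(5/7) = 0.10412; P(data | bag C) = (4/7)(3/7)(4/7)(4/7) = 0.079967; P(data | bag D) = (1/4)(3/4)(1/4)(1/4) = 0.011719.
The prior-weighted likelihoods are 1/4 · 0.011719 = 0.0029297, 1/4 · 0.10412 = 0.026031, 1/4 · 0.079967 = 0.019992, 1/4 · 0.011719 = 0.0029297; these sum to 0.051882.
Normalising, the posterior is P(bag A | data) = 0.056468, P(bag B | data) = 0.50173, P(bag C | data) = 0.38533, P(bag D | data) = 0.056468.
So P(blue next | data) = Σ P(blue next | H) P(H | data) = (3/4)(0.056468) + (2/7)(0.50173) + (3/7)(0.38533) + (3/4)(0.056468) = 0.3932.

0.3932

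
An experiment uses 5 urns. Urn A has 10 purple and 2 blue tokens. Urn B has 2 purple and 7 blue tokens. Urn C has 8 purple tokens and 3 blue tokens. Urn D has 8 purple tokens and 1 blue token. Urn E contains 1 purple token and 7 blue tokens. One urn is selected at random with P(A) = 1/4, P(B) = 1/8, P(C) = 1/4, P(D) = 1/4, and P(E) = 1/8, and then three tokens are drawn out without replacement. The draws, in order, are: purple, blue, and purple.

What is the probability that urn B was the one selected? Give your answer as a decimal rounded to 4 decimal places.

Under each hypothesis, the probability of the observed sequence is: P(data | urn A) = (10/12)(2/11)(9/10) = 0.13636; P(data | urn B) = (2/9)(7/8)(1/7) = 0.027778; P(data | urn C) = (8/11)(3/10)(7/9) = 0.1697; P(data | urn D) = (8/9)(1/8)(7/7) = 0.11111; P(data | urn E) = (1/8)(7/7)(0/6) = 0.
Multiplying each by its prior: 1/4 · 0.13636 = 0.034091, 1/8 · 0.027778 = 0.0034722, 1/4 · 0.1697 = 0.042424, 1/4 · 0.11111 = 0.027778, 1/8 · 0 = 0; summing to 0.10777.
So P(urn B | data) = (0.0034722) / (0.10777) = 0.03222.

0.0322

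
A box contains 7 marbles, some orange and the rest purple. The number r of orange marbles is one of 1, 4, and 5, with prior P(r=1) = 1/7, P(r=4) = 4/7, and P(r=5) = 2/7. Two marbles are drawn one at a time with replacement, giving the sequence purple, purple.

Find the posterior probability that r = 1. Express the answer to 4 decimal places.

0.4500

Under each hypothesis, the probability of the observed sequence is: P(data | r = 1) = (6/7)(6/7) = 36/49; P(data | r = 4) = (3/7)(3/7) = 9/49; P(data | r = 5) = (2/7)(2/7) = 4/49.
Weighting by the prior gives 1/7 · 36/49 = 36/343, 4/7 · 9/49 = 36/343, 2/7 · 4/49 = 8/343; summing to 80/343.
Therefore the posterior P(r = 1 | data) = (36/343) / (80/343) = 9/20.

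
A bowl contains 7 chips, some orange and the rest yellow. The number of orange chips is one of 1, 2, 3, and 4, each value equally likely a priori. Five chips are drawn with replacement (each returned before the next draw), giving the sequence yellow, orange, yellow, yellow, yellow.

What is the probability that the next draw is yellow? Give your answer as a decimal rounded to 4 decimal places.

For each hypothesis, P(data | H) works out to: P(data | r = 1) = (6/7)(1/7)(6/7)(6/7)(6/7) = 0.077111; P(data | r = 2) = (5/7)(2/7)(5/7)(5/7)(5/7) = 0.074374; P(data | r = 3) = (4/7)(3/7)(4/7)(4/7)(4/7) = 0.045695; P(data | r = 4) = (3/7)(4/7)(3/7)(3/7)(3/7) = 0.019278.
Multiplying each by its prior: 1/4 · 0.077111 = 0.019278, 1/4 · 0.074374 = 0.018593, 1/4 · 0.045695 = 0.011424, 1/4 · 0.019278 = 0.0048194; these sum to 0.054114.
Dividing through by the total gives posterior P(r = 1 | data) = 0.35624, P(r = 2 | data) = 0.3436, P(r = 3 | data) = 0.21111, P(r = 4 | data) = 0.08906.
So P(yellow next | data) = Σ P(yellow next | H) P(H | data) = (6/7)(0.35624) + (5/7)(0.3436) + (4/7)(0.21111) + (3/7)(0.08906) = 0.70957.

0.7096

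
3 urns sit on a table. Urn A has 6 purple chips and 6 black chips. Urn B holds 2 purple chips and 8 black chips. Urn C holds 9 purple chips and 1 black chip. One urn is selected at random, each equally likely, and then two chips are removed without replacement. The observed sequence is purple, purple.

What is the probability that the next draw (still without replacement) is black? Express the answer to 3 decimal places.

0.246

Compute the likelihood of the observed sequence for each case: P(data | urn A) = (6/12)(5/11) = 0.22727; P(data | urn B) = (2/10)(1/9) = 0.022222; P(data | urn C) = (9/10)(8/9) = 0.8.
Multiplying each by its prior: 1/3 · 0.22727 = 0.075758, 1/3 · 0.022222 = 0.0074074, 1/3 · 0.8 = 0.26667; summing to 0.34983.
The posterior is then P(urn A | data) = 0.21655, P(urn B | data) = 0.021174, P(urn C | data) = 0.76227.
Averaging over the posterior, P(black next | data) = (3/5)(0.21655) + (1)(0.021174) + (1/8)(0.76227) = 0.24639.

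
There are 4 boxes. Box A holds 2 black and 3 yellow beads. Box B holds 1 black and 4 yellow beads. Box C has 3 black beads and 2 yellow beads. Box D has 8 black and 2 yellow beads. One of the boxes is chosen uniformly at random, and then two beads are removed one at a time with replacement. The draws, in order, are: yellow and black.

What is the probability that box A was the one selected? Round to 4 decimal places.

For each hypothesis, P(data | H) works out to: P(data | box A) = (3/5)(2/5) = 6/25; P(data | box B) = (4/5)(1/5) = 4/25; P(data | box C) = (2/5)(3/5) = 6/25; P(data | box D) = (2/10)(8/10) = 4/25.
Weighting by the prior gives 1/4 · 6/25 = 3/50, 1/4 · 4/25 = 1/25, 1/4 · 6/25 = 3/50, 1/4 · 4/25 = 1/25; with total 1/5.
So P(box A | data) = (3/50) / (1/5) = 3/10.

0.3000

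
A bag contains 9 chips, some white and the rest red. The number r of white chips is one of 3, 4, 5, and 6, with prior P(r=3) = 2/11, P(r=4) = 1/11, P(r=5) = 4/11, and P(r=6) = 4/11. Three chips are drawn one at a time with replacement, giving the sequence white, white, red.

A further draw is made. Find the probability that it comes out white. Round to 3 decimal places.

0.570

Compute the likelihood of the observed sequence for each case: P(data | r = 3) = (3/9)(3/9)(6/9) = 0.074074; P(data | r = 4) = (4/9)(4/9)(5/9) = 0.10974; P(data | r = 5) = (5/9)(5/9)(4/9) = 0.13717; P(data | r = 6) = (6/9)(6/9)(3/9) = 0.14815.
Weighting by the prior gives 2/11 · 0.074074 = 0.013468, 1/11 · 0.10974 = 0.0099763, 4/11 · 0.13717 = 0.049882, 4/11 · 0.14815 = 0.053872; with total 0.1272.
The posterior is then P(r = 3 | data) = 0.10588, P(r = 4 | data) = 0.078431, P(r = 5 | data) = 0.39216, P(r = 6 | data) = 0.42353.
The predictive probability is P(white next | data) = (1/3)(0.10588) + (4/9)(0.078431) + (5/9)(0.39216) + (2/3)(0.42353) = 0.57037.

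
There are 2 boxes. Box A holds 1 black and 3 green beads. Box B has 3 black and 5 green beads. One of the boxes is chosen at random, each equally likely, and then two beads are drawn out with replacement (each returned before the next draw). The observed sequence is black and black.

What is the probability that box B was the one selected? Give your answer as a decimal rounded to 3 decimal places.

0.692

Compute the likelihood of the observed sequence for each case: P(data | box A) = (1/4)(1/4) = 1/16; P(data | box B) = (3/8)(3/8) = 9/64.
Multiplying each by its prior: 1/2 · 1/16 = 1/32, 1/2 · 9/64 = 9/128; these sum to 13/128.
So P(box B | data) = (9/128) / (13/128) = 9/13.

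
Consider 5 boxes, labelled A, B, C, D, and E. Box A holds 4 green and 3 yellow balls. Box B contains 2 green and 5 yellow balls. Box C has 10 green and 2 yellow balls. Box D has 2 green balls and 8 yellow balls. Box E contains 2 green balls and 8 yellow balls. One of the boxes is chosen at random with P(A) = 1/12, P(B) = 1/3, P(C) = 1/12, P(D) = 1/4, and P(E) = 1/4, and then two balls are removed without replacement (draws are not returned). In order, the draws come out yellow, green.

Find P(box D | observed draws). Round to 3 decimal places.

0.217

For each hypothesis, P(data | H) works out to: P(data | box A) = (3/7)(4/6) = 0.28571; P(data | box B) = (5/7)(2/6) = 0.2381; P(data | box C) = (2/12)(10/11) = 0.15152; P(data | box D) = (8/10)(2/9) = 0.17778; P(data | box E) = (8/10)(2/9) = 0.17778.
Multiplying each by its prior: 1/12 · 0.28571 = 0.02381, 1/3 · 0.2381 = 0.079365, 1/12 · 0.15152 = 0.012626, 1/4 · 0.17778 = 0.044444, 1/4 · 0.17778 = 0.044444; these sum to 0.20469.
So P(box D | data) = (0.044444) / (0.20469) = 0.21713.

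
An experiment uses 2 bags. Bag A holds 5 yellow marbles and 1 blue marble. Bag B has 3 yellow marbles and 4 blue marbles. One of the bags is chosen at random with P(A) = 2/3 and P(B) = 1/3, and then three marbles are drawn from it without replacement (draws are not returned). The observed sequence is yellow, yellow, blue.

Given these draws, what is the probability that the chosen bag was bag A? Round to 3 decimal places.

0.745

Compute the likelihood of the observed sequence for each case: P(data | bag A) = (5/6)(4/5)(1/4) = 1/6; P(data | bag B) = (3/7)(2/6)(4/5) = 4/35.
The prior-weighted likelihoods are 2/3 · 1/6 = 1/9, 1/3 · 4/35 = 4/105; with total 47/315.
Therefore the posterior P(bag A | data) = (1/9) / (47/315) = 35/47.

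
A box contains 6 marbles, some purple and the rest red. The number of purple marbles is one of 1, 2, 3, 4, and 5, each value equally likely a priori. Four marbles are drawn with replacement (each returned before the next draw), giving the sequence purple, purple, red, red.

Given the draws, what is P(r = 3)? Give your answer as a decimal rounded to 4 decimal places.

0.3127

The likelihood of the observed sequence under each hypothesis: P(data | r = 1) = (1/6)(1/6)(5/6)(5/6) = 0.01929; P(data | r = 2) = (2/6)(2/6)(4/6)(4/6) = 0.049383; P(data | r = 3) = (3/6)(3/6)(3/6)(3/6) = 0.0625; P(data | r = 4) = (4/6)(4/6)(2/6)(2/6) = 0.049383; P(data | r = 5) = (5/6)(5/6)(1/6)(1/6) = 0.01929.
Multiplying each by its prior: 1/5 · 0.01929 = 0.003858, 1/5 · 0.049383 = 0.0098765, 1/5 · 0.0625 = 0.0125, 1/5 · 0.049383 = 0.0098765, 1/5 · 0.01929 = 0.003858; these sum to 0.039969.
By Bayes' rule, P(r = 3 | data) = (0.0125) / (0.039969) = 0.31274.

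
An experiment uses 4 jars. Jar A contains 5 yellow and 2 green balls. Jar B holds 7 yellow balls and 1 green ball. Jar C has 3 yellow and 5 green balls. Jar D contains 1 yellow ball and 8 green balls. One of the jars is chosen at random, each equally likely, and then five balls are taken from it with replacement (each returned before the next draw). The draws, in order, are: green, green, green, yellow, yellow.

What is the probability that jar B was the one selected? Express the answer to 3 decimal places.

0.027

For each hypothesis, P(data | H) works out to: P(data | jar A) = (2/7)(2/7)(2/7)(5/7)(5/7) = 0.0119; P(data | jar B) = (1/8)(1/8)(1/8)(7/8)(7/8) = 0.0014954; P(data | jar C) = (5/8)(5/8)(5/8)(3/8)(3/8) = 0.034332; P(data | jar D) = (8/9)(8/9)(8/9)(1/9)(1/9) = 0.0086708.
The prior-weighted likelihoods are 1/4 · 0.0119 = 0.002975, 1/4 · 0.0014954 = 0.00037384, 1/4 · 0.034332 = 0.0085831, 1/4 · 0.0086708 = 0.0021677; these sum to 0.0141.
Therefore the posterior P(jar B | data) = (0.00037384) / (0.0141) = 0.026514.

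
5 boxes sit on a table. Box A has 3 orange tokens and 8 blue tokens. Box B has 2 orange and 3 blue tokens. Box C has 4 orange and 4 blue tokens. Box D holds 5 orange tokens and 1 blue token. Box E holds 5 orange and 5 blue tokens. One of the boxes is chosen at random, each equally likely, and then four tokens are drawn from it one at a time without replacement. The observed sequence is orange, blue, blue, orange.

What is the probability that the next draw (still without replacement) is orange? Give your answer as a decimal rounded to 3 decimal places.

0.288

The likelihood of the observed sequence under each hypothesis: P(data | box A) = (3/11)(8/10)(7/9)(2/8) = 0.042424; P(data | box B) = (2/5)(3/4)(2/3)(1/2) = 0.1; P(data | box C) = (4/8)(4/7)(3/6)(3/5) = 0.085714; P(data | box D) = (5/6)(1/5)(0/4) = 0; P(data | box E) = (5/10)(5/9)(4/8)(4/7) = 0.079365.
Weighting by the prior gives 1/5 · 0.042424 = 0.0084848, 1/5 · 0.1 = 0.02, 1/5 · 0.085714 = 0.017143, 1/5 · 0 = 0, 1/5 · 0.079365 = 0.015873; these sum to 0.061501.
The posterior is then P(box A | data) = 0.13796, P(box B | data) = 0.3252, P(box C | data) = 0.27874, P(box D | data) = 0, P(box E | data) = 0.25809.
The predictive probability is P(orange next | data) = (1/7)(0.13796) + (0)(0.3252) + (1/2)(0.27874) + (1/2)(0.25809) = 0.28813.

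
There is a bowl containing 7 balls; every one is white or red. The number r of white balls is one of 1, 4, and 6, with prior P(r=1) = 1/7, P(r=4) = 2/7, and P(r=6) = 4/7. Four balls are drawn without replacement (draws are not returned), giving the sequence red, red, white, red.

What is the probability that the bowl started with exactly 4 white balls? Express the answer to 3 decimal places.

For each hypothesis, P(data | H) works out to: P(data | r = 1) = (6/7)(5/6)(1/5)(4/4) = 1/7; P(data | r = 4) = (3/7)(2/6)(4/5)(1/4) = 1/35; P(data | r = 6) = (1/7)(0/6) = 0.
Weighting by the prior gives 1/7 · 1/7 = 1/49, 2/7 · 1/35 = 2/245, 4/7 · 0 = 0; summing to 1/35.
Therefore the posterior P(r = 4 | data) = (2/245) / (1/35) = 2/7.

0.286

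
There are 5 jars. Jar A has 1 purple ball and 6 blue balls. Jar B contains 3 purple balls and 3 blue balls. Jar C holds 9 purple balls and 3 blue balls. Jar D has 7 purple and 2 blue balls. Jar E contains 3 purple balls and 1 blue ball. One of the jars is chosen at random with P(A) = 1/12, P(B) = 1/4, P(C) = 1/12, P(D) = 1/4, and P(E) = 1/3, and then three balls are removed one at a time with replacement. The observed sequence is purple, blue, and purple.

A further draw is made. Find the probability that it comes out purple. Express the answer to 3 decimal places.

For each hypothesis, P(data | H) works out to: P(data | jar A) = (1/7)(6/7)(1/7) = 0.017493; P(data | jar B) = (3/6)(3/6)(3/6) = 0.125; P(data | jar C) = (9/12)(3/12)(9/12) = 0.14062; P(data | jar D) = (7/9)(2/9)(7/9) = 0.13443; P(data | jar E) = (3/4)(1/4)(3/4) = 0.14062.
Multiplying each by its prior: 1/12 · 0.017493 = 0.0014577, 1/4 · 0.125 = 0.03125, 1/12 · 0.14062 = 0.011719, 1/4 · 0.13443 = 0.033608, 1/3 · 0.14062 = 0.046875; summing to 0.12491.
Dividing through by the total gives posterior P(jar A | data) = 0.01167, P(jar B | data) = 0.25018, P(jar C | data) = 0.093818, P(jar D | data) = 0.26906, P(jar E | data) = 0.37527.
Averaging over the posterior, P(purple next | data) = (1/7)(0.01167) + (1/2)(0.25018) + (3/4)(0.093818) + (7/9)(0.26906) + (3/4)(0.37527) = 0.68784.

0.688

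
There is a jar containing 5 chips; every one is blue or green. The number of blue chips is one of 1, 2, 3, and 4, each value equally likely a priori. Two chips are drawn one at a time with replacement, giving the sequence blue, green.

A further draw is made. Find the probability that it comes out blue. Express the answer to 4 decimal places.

Under each hypothesis, the probability of the observed sequence is: P(data | r = 1) = (1/5)(4/5) = 4/25; P(data | r = 2) = (2/5)(3/5) = 6/25; P(data | r = 3) = (3/5)(2/5) = 6/25; P(data | r = 4) = (4/5)(1/5) = 4/25.
Multiplying each by its prior: 1/4 · 4/25 = 1/25, 1/4 · 6/25 = 3/50, 1/4 · 6/25 = 3/50, 1/4 · 4/25 = 1/25; these sum to 1/5.
The posterior is then P(r = 1 | data) = 1/5, P(r = 2 | data) = 3/10, P(r = 3 | data) = 3/10, P(r = 4 | data) = 1/5.
So P(blue next | data) = Σ P(blue next | H) P(H | data) = (1/5)(1/5) + (2/5)(3/10) + (3/5)(3/10) + (4/5)(1/5) = 1/2.

0.5000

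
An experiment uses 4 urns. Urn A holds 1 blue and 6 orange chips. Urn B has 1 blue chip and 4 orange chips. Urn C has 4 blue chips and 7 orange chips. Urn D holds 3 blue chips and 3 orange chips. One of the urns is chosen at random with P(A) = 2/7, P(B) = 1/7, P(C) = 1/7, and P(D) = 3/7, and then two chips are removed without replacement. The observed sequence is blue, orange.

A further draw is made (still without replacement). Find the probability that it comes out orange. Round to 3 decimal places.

For each hypothesis, P(data | H) works out to: P(data | urn A) = (1/7)(6/6) = 0.14286; P(data | urn B) = (1/5)(4/4) = 0.2; P(data | urn C) = (4/11)(7/10) = 0.25455; P(data | urn D) = (3/6)(3/5) = 0.3.
Multiplying each by its prior: 2/7 · 0.14286 = 0.040816, 1/7 · 0.2 = 0.028571, 1/7 · 0.25455 = 0.036364, 3/7 · 0.3 = 0.12857; summing to 0.23432.
Dividing through by the total gives posterior P(urn A | data) = 0.17419, P(urn B | data) = 0.12193, P(urn C | data) = 0.15519, P(urn D | data) = 0.54869.
Averaging over the posterior, P(orange next | data) = (1)(0.17419) + (1)(0.12193) + (2/3)(0.15519) + (1/2)(0.54869) = 0.67392.

0.674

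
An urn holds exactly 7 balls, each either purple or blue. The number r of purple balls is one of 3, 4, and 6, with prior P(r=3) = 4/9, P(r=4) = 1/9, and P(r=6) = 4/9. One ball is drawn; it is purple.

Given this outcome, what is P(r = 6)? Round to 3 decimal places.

0.600

The likelihood of this draw under each hypothesis: P(data | r = 3) = (3/7) = 3/7; P(data | r = 4) = (4/7) = 4/7; P(data | r = 6) = (6/7) = 6/7.
Multiplying each by its prior: 4/9 · 3/7 = 4/21, 1/9 · 4/7 = 4/63, 4/9 · 6/7 = 8/21; with total 40/63.
By Bayes' rule, P(r = 6 | data) = (8/21) / (40/63) = 3/5.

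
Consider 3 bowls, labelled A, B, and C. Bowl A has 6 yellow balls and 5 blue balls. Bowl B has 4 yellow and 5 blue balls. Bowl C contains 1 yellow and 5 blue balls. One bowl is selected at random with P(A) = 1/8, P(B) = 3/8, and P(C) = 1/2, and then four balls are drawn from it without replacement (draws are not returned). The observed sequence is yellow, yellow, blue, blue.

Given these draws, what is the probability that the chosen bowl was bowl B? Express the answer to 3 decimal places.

Compute the likelihood of the observed sequence for each case: P(data | bowl A) = (6/11)(5/10)(5/9)(4/8) = 0.075758; P(data | bowl B) = (4/9)(3/8)(5/7)(4/6) = 0.079365; P(data | bowl C) = (1/6)(0/5) = 0.
Weighting by the prior gives 1/8 · 0.075758 = 0.0094697, 3/8 · 0.079365 = 0.029762, 1/2 · 0 = 0; these sum to 0.039232.
By Bayes' rule, P(bowl B | data) = (0.029762) / (0.039232) = 0.75862.

0.759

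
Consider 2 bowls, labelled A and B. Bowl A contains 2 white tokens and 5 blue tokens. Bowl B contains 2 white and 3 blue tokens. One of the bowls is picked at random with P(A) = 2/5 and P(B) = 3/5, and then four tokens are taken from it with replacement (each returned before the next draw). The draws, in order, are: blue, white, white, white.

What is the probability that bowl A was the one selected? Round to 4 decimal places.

The likelihood of the observed sequence under each hypothesis: P(data | bowl A) = (5/7)(2/7)(2/7)(2/7) = 0.01666; P(data | bowl B) = (3/5)(2/5)(2/5)(2/5) = 0.0384.
The prior-weighted likelihoods are 2/5 · 0.01666 = 0.0066639, 3/5 · 0.0384 = 0.02304; these sum to 0.029704.
So P(bowl A | data) = (0.0066639) / (0.029704) = 0.22434.

0.2243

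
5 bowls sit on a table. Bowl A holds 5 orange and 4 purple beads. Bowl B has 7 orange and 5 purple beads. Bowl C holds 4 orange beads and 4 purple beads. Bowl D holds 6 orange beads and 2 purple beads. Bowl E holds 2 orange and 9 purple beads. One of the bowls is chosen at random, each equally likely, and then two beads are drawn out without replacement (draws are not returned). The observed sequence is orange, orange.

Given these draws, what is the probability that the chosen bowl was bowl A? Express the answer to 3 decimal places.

For each hypothesis, P(data | H) works out to: P(data | bowl A) = (5/9)(4/8) = 0.27778; P(data | bowl B) = (7/12)(6/11) = 0.31818; P(data | bowl C) = (4/8)(3/7) = 0.21429; P(data | bowl D) = (6/8)(5/7) = 0.53571; P(data | bowl E) = (2/11)(1/10) = 0.018182.
Weighting by the prior gives 1/5 · 0.27778 = 0.055556, 1/5 · 0.31818 = 0.063636, 1/5 · 0.21429 = 0.042857, 1/5 · 0.53571 = 0.10714, 1/5 · 0.018182 = 0.0036364; these sum to 0.27283.
By Bayes' rule, P(bowl A | data) = (0.055556) / (0.27283) = 0.20363.

0.204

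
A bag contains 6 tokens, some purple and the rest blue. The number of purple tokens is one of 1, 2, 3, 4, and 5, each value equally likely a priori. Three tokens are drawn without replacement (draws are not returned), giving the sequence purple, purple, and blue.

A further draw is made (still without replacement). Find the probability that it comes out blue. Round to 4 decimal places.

0.4000

For each hypothesis, P(data | H) works out to: P(data | r = 1) = (1/6)(0/5) = 0; P(data | r = 2) = (2/6)(1/5)(4/4) = 1/15; P(data | r = 3) = (3/6)(2/5)(3/4) = 3/20; P(data | r = 4) = (4/6)(3/5)(2/4) = 1/5; P(data | r = 5) = (5/6)(4/5)(1/4) = 1/6.
The prior-weighted likelihoods are 1/5 · 0 = 0, 1/5 · 1/15 = 1/75, 1/5 · 3/20 = 3/100, 1/5 · 1/5 = 1/25, 1/5 · 1/6 = 1/30; with total 7/60.
Normalising, the posterior is P(r = 1 | data) = 0, P(r = 2 | data) = 4/35, P(r = 3 | data) = 9/35, P(r = 4 | data) = 12/35, P(r = 5 | data) = 2/7.
The predictive probability is P(blue next | data) = (1)(4/35) + (2/3)(9/35) + (1/3)(12/35) + (0)(2/7) = 2/5.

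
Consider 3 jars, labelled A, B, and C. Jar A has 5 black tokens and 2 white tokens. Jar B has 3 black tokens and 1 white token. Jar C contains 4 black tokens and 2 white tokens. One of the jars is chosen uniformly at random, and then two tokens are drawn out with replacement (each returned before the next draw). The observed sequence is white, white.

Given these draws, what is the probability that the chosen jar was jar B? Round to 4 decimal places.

0.2449

Under each hypothesis, the probability of the observed sequence is: P(data | jar A) = (2/7)(2/7) = 0.081633; P(data | jar B) = (1/4)(1/4) = 0.0625; P(data | jar C) = (2/6)(2/6) = 0.11111.
Multiplying each by its prior: 1/3 · 0.081633 = 0.027211, 1/3 · 0.0625 = 0.020833, 1/3 · 0.11111 = 0.037037; these sum to 0.085081.
Therefore the posterior P(jar B | data) = (0.020833) / (0.085081) = 0.24486.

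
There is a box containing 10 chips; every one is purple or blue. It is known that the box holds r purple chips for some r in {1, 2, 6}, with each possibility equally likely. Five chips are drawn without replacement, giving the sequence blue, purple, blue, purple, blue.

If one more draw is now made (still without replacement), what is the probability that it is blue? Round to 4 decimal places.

0.5862

For each hypothesis, P(data | H) works out to: P(data | r = 1) = (9/10)(1/9)(8/8)(0/7) = 0; P(data | r = 2) = (8/10)(2/9)(7/8)(1/7)(6/6) = 0.022222; P(data | r = 6) = (4/10)(6/9)(3/8)(5/7)(2/6) = 0.02381.
The prior-weighted likelihoods are 1/3 · 0 = 0, 1/3 · 0.022222 = 0.0074074, 1/3 · 0.02381 = 0.0079365; these sum to 0.015344.
Dividing through by the total gives posterior P(r = 1 | data) = 0, P(r = 2 | data) = 0.48276, P(r = 6 | data) = 0.51724.
So P(blue next | data) = Σ P(blue next | H) P(H | data) = (1)(0.48276) + (1/5)(0.51724) = 0.58621.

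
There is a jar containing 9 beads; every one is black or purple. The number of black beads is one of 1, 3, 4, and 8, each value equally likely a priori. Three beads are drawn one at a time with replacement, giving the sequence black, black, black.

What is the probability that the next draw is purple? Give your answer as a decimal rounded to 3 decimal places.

The likelihood of the observed sequence under each hypothesis: P(data | r = 1) = (1/9)(1/9)(1/9) = 0.0013717; P(data | r = 3) = (3/9)(3/9)(3/9) = 0.037037; P(data | r = 4) = (4/9)(4/9)(4/9) = 0.087791; P(data | r = 8) = (8/9)(8/9)(8/9) = 0.70233.
Multiplying each by its prior: 1/4 · 0.0013717 = 0.00034294, 1/4 · 0.037037 = 0.0092593, 1/4 · 0.087791 = 0.021948, 1/4 · 0.70233 = 0.17558; with total 0.20713.
Dividing through by the total gives posterior P(r = 1 | data) = 0.0016556, P(r = 3 | data) = 0.044702, P(r = 4 | data) = 0.10596, P(r = 8 | data) = 0.84768.
The predictive probability is P(purple next | data) = (8/9)(0.0016556) + (2/3)(0.044702) + (5/9)(0.10596) + (1/9)(0.84768) = 0.18433.

0.184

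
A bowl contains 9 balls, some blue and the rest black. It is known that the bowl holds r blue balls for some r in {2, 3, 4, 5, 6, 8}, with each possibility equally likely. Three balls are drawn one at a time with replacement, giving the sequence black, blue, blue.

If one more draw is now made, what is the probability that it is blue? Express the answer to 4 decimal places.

0.5627

The likelihood of the observed sequence under each hypothesis: P(data | r = 2) = (7/9)(2/9)(2/9) = 0.038409; P(data | r = 3) = (6/9)(3/9)(3/9) = 0.074074; P(data | r = 4) = (5/9)(4/9)(4/9) = 0.10974; P(data | r = 5) = (4/9)(5/9)(5/9) = 0.13717; P(data | r = 6) = (3/9)(6/9)(6/9) = 0.14815; P(data | r = 8) = (1/9)(8/9)(8/9) = 0.087791.
The prior-weighted likelihoods are 1/6 · 0.038409 = 0.0064015, 1/6 · 0.074074 = 0.012346, 1/6 · 0.10974 = 0.01829, 1/6 · 0.13717 = 0.022862, 1/6 · 0.14815 = 0.024691, 1/6 · 0.087791 = 0.014632; these sum to 0.099223.
The posterior is then P(r = 2 | data) = 0.064516, P(r = 3 | data) = 0.12442, P(r = 4 | data) = 0.18433, P(r = 5 | data) = 0.23041, P(r = 6 | data) = 0.24885, P(r = 8 | data) = 0.14747.
The predictive probability is P(blue next | data) = (2/9)(0.064516) + (1/3)(0.12442) + (4/9)(0.18433) + (5/9)(0.23041) + (2/3)(0.24885) + (8/9)(0.14747) = 0.56272.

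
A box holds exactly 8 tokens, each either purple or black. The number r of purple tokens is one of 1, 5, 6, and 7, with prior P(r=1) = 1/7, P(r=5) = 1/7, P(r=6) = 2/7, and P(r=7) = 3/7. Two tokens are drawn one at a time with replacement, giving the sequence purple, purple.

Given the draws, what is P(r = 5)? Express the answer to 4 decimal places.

0.1020

For each hypothesis, P(data | H) works out to: P(data | r = 1) = (1/8)(1/8) = 1/64; P(data | r = 5) = (5/8)(5/8) = 25/64; P(data | r = 6) = (6/8)(6/8) = 9/16; P(data | r = 7) = (7/8)(7/8) = 49/64.
Multiplying each by its prior: 1/7 · 1/64 = 1/448, 1/7 · 25/64 = 25/448, 2/7 · 9/16 = 9/56, 3/7 · 49/64 = 21/64; these sum to 35/64.
Therefore the posterior P(r = 5 | data) = (25/448) / (35/64) = 5/49.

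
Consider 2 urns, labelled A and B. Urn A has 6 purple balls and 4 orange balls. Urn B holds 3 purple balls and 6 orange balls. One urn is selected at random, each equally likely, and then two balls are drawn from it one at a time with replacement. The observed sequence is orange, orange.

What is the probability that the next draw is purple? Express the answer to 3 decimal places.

Compute the likelihood of the observed sequence for each case: P(data | urn A) = (4/10)(4/10) = 4/25; P(data | urn B) = (6/9)(6/9) = 4/9.
The prior-weighted likelihoods are 1/2 · 4/25 = 2/25, 1/2 · 4/9 = 2/9; summing to 68/225.
Normalising, the posterior is P(urn A | data) = 9/34, P(urn B | data) = 25/34.
The predictive probability is P(purple next | data) = (3/5)(9/34) + (1/3)(25/34) = 103/255.

0.404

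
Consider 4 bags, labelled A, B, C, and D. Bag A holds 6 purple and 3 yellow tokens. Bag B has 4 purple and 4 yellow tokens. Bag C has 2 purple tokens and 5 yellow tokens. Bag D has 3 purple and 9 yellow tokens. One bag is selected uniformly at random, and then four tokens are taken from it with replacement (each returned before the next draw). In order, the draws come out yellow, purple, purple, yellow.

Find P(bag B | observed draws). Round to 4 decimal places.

0.3312

The likelihood of the observed sequence under each hypothesis: P(data | bag A) = (3/9)(6/9)(6/9)(3/9) = 0.049383; P(data | bag B) = (4/8)(4/8)(4/8)(4/8) = 0.0625; P(data | bag C) = (5/7)(2/7)(2/7)(5/7) = 0.041649; P(data | bag D) = (9/12)(3/12)(3/12)(9/12) = 0.035156.
Weighting by the prior gives 1/4 · 0.049383 = 0.012346, 1/4 · 0.0625 = 0.015625, 1/4 · 0.041649 = 0.010412, 1/4 · 0.035156 = 0.0087891; with total 0.047172.
Therefore the posterior P(bag B | data) = (0.015625) / (0.047172) = 0.33123.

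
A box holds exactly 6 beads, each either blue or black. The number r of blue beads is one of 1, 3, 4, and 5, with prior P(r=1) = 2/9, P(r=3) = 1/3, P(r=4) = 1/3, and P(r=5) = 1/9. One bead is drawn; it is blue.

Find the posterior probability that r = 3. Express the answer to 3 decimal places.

Under each hypothesis, the probability of this draw is: P(data | r = 1) = (1/6) = 1/6; P(data | r = 3) = (3/6) = 1/2; P(data | r = 4) = (4/6) = 2/3; P(data | r = 5) = (5/6) = 5/6.
Multiplying each by its prior: 2/9 · 1/6 = 1/27, 1/3 · 1/2 = 1/6, 1/3 · 2/3 = 2/9, 1/9 · 5/6 = 5/54; with total 14/27.
Hence P(r = 3 | data) = (1/6) / (14/27) = 9/28.

0.321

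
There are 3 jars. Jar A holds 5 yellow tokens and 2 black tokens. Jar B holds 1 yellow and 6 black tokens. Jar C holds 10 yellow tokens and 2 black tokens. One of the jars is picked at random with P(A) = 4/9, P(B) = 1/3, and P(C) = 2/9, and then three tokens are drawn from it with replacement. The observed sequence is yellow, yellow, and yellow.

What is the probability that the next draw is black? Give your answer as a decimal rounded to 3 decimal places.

0.235

Compute the likelihood of the observed sequence for each case: P(data | jar A) = (5/7)(5/7)(5/7) = 0.36443; P(data | jar B) = (1/7)(1/7)(1/7) = 0.0029155; P(data | jar C) = (10/12)(10/12)(10/12) = 0.5787.
Multiplying each by its prior: 4/9 · 0.36443 = 0.16197, 1/3 · 0.0029155 = 0.00097182, 2/9 · 0.5787 = 0.1286; with total 0.29154.
The posterior is then P(jar A | data) = 0.55556, P(jar B | data) = 0.0033334, P(jar C | data) = 0.44111.
So P(black next | data) = Σ P(black next | H) P(H | data) = (2/7)(0.55556) + (6/7)(0.0033334) + (1/6)(0.44111) = 0.23511.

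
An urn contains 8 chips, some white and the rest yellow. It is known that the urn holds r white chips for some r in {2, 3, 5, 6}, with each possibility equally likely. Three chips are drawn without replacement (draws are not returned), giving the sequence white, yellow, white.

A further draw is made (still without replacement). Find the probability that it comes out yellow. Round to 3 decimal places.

Under each hypothesis, the probability of the observed sequence is: P(data | r = 2) = (2/8)(6/7)(1/6) = 1/28; P(data | r = 3) = (3/8)(5/7)(2/6) = 5/56; P(data | r = 5) = (5/8)(3/7)(4/6) = 5/28; P(data | r = 6) = (6/8)(2/7)(5/6) = 5/28.
Multiplying each by its prior: 1/4 · 1/28 = 1/112, 1/4 · 5/56 = 5/224, 1/4 · 5/28 = 5/112, 1/4 · 5/28 = 5/112; with total 27/224.
Dividing through by the total gives posterior P(r = 2 | data) = 2/27, P(r = 3 | data) = 5/27, P(r = 5 | data) = 10/27, P(r = 6 | data) = 10/27.
So P(yellow next | data) = Σ P(yellow next | H) P(H | data) = (1)(2/27) + (4/5)(5/27) + (2/5)(10/27) + (1/5)(10/27) = 4/9.

0.444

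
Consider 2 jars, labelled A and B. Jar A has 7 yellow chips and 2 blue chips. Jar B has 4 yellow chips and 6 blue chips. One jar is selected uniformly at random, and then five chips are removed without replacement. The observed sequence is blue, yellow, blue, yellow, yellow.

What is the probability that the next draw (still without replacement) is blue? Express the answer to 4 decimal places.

0.3692

For each hypothesis, P(data | H) works out to: P(data | jar A) = (2/9)(7/8)(1/7)(6/6)(5/5) = 1/36; P(data | jar B) = (6/10)(4/9)(5/8)(3/7)(2/6) = 1/42.
The prior-weighted likelihoods are 1/2 · 1/36 = 1/72, 1/2 · 1/42 = 1/84; with total 13/504.
The posterior is then P(jar A | data) = 7/13, P(jar B | data) = 6/13.
The predictive probability is P(blue next | data) = (0)(7/13) + (4/5)(6/13) = 24/65.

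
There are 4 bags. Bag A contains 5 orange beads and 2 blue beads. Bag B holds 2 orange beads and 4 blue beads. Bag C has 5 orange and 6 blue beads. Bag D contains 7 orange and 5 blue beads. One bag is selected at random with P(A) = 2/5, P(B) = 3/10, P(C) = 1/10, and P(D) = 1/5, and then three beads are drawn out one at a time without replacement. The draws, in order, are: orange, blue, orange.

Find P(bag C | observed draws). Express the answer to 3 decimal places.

The likelihood of the observed sequence under each hypothesis: P(data | bag A) = (5/7)(2/6)(4/5) = 0.19048; P(data | bag B) = (2/6)(4/5)(1/4) = 0.066667; P(data | bag C) = (5/11)(6/10)(4/9) = 0.12121; P(data | bag D) = (7/12)(5/11)(6/10) = 0.15909.
Weighting by the prior gives 2/5 · 0.19048 = 0.07619, 3/10 · 0.066667 = 0.02, 1/10 · 0.12121 = 0.012121, 1/5 · 0.15909 = 0.031818; these sum to 0.14013.
Hence P(bag C | data) = (0.012121) / (0.14013) = 0.0865.

0.086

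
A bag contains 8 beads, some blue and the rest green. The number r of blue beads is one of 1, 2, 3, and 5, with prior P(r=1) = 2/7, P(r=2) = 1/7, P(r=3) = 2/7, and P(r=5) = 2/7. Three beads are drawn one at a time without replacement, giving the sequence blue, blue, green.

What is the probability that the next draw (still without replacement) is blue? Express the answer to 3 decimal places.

The likelihood of the observed sequence under each hypothesis: P(data | r = 1) = (1/8)(0/7) = 0; P(data | r = 2) = (2/8)(1/7)(6/6) = 1/28; P(data | r = 3) = (3/8)(2/7)(5/6) = 5/56; P(data | r = 5) = (5/8)(4/7)(3/6) = 5/28.
The prior-weighted likelihoods are 2/7 · 0 = 0, 1/7 · 1/28 = 1/196, 2/7 · 5/56 = 5/196, 2/7 · 5/28 = 5/98; with total 4/49.
Dividing through by the total gives posterior P(r = 1 | data) = 0, P(r = 2 | data) = 1/16, P(r = 3 | data) = 5/16, P(r = 5 | data) = 5/8.
Averaging over the posterior, P(blue next | data) = (0)(1/16) + (1/5)(5/16) + (3/5)(5/8) = 7/16.

0.438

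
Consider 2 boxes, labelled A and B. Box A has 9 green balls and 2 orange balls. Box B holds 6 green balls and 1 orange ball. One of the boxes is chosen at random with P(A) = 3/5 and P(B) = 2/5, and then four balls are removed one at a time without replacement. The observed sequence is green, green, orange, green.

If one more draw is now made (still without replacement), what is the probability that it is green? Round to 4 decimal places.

The likelihood of the observed sequence under each hypothesis: P(data | box A) = (9/11)(8/10)(2/9)(7/8) = 0.12727; P(data | box B) = (6/7)(5/6)(1/5)(4/4) = 0.14286.
Multiplying each by its prior: 3/5 · 0.12727 = 0.076364, 2/5 · 0.14286 = 0.057143; these sum to 0.13351.
The posterior is then P(box A | data) = 0.57198, P(box B | data) = 0.42802.
So P(green next | data) = Σ P(green next | H) P(H | data) = (6/7)(0.57198) + (1)(0.42802) = 0.91829.

0.9183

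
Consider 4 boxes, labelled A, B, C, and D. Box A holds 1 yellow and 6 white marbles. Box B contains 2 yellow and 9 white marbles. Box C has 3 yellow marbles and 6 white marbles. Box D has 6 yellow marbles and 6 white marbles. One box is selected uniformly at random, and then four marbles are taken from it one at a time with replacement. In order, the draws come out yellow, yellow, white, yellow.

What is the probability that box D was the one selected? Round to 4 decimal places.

0.6606

Compute the likelihood of the observed sequence for each case: P(data | box A) = (1/7)(1/7)(6/7)(1/7) = 0.002499; P(data | box B) = (2/11)(2/11)(9/11)(2/11) = 0.0049177; P(data | box C) = (3/9)(3/9)(6/9)(3/9) = 0.024691; P(data | box D) = (6/12)(6/12)(6/12)(6/12) = 0.0625.
Weighting by the prior gives 1/4 · 0.002499 = 0.00062474, 1/4 · 0.0049177 = 0.0012294, 1/4 · 0.024691 = 0.0061728, 1/4 · 0.0625 = 0.015625; these sum to 0.023652.
Hence P(box D | data) = (0.015625) / (0.023652) = 0.66062.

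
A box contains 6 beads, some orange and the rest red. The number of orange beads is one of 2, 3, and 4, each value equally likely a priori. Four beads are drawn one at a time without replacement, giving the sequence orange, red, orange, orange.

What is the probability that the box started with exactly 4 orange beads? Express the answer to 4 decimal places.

Under each hypothesis, the probability of the observed sequence is: P(data | r = 2) = (2/6)(4/5)(1/4)(0/3) = 0; P(data | r = 3) = (3/6)(3/5)(2/4)(1/3) = 1/20; P(data | r = 4) = (4/6)(2/5)(3/4)(2/3) = 2/15.
The prior-weighted likelihoods are 1/3 · 0 = 0, 1/3 · 1/20 = 1/60, 1/3 · 2/15 = 2/45; these sum to 11/180.
By Bayes' rule, P(r = 4 | data) = (2/45) / (11/180) = 8/11.

0.7273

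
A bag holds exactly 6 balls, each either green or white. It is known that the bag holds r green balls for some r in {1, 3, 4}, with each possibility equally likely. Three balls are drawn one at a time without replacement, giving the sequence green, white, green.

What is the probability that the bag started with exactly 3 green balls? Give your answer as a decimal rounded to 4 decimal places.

Under each hypothesis, the probability of the observed sequence is: P(data | r = 1) = (1/6)(5/5)(0/4) = 0; P(data | r = 3) = (3/6)(3/5)(2/4) = 3/20; P(data | r = 4) = (4/6)(2/5)(3/4) = 1/5.
The prior-weighted likelihoods are 1/3 · 0 = 0, 1/3 · 3/20 = 1/20, 1/3 · 1/5 = 1/15; these sum to 7/60.
Hence P(r = 3 | data) = (1/20) / (7/60) = 3/7.

0.4286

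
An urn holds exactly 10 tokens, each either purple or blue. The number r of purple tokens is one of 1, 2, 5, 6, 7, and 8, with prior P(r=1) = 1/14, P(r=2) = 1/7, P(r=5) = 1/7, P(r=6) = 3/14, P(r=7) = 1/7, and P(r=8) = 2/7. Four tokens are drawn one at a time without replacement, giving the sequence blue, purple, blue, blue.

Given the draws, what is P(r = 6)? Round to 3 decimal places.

Under each hypothesis, the probability of the observed sequence is: P(data | r = 1) = (9/10)(1/9)(8/8)(7/7) = 0.1; P(data | r = 2) = (8/10)(2/9)(7/8)(6/7) = 0.13333; P(data | r = 5) = (5/10)(5/9)(4/8)(3/7) = 0.059524; P(data | r = 6) = (4/10)(6/9)(3/8)(2/7) = 0.028571; P(data | r = 7) = (3/10)(7/9)(2/8)(1/7) = 0.0083333; P(data | r = 8) = (2/10)(8/9)(1/8)(0/7) = 0.
The prior-weighted likelihoods are 1/14 · 0.1 = 0.0071429, 1/7 · 0.13333 = 0.019048, 1/7 · 0.059524 = 0.0085034, 3/14 · 0.028571 = 0.0061224, 1/7 · 0.0083333 = 0.0011905, 2/7 · 0 = 0; these sum to 0.042007.
Therefore the posterior P(r = 6 | data) = (0.0061224) / (0.042007) = 0.14575.

0.146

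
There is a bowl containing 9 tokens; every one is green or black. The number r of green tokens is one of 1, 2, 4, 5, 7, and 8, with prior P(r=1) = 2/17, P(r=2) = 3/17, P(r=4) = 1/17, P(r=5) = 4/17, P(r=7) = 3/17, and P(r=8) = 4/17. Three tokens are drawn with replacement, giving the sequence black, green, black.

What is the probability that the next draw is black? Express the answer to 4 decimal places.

0.5871

Compute the likelihood of the observed sequence for each case: P(data | r = 1) = (8/9)(1/9)(8/9) = 0.087791; P(data | r = 2) = (7/9)(2/9)(7/9) = 0.13443; P(data | r = 4) = (5/9)(4/9)(5/9) = 0.13717; P(data | r = 5) = (4/9)(5/9)(4/9) = 0.10974; P(data | r = 7) = (2/9)(7/9)(2/9) = 0.038409; P(data | r = 8) = (1/9)(8/9)(1/9) = 0.010974.
The prior-weighted likelihoods are 2/17 · 0.087791 = 0.010328, 3/17 · 0.13443 = 0.023723, 1/17 · 0.13717 = 0.0080691, 4/17 · 0.10974 = 0.025821, 3/17 · 0.038409 = 0.006778, 4/17 · 0.010974 = 0.0025821; these sum to 0.077302.
Dividing through by the total gives posterior P(r = 1 | data) = 0.13361, P(r = 2 | data) = 0.30689, P(r = 4 | data) = 0.10438, P(r = 5 | data) = 0.33403, P(r = 7 | data) = 0.087683, P(r = 8 | data) = 0.033403.
The predictive probability is P(black next | data) = (8/9)(0.13361) + (7/9)(0.30689) + (5/9)(0.10438) + (4/9)(0.33403) + (2/9)(0.087683) + (1/9)(0.033403) = 0.5871.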